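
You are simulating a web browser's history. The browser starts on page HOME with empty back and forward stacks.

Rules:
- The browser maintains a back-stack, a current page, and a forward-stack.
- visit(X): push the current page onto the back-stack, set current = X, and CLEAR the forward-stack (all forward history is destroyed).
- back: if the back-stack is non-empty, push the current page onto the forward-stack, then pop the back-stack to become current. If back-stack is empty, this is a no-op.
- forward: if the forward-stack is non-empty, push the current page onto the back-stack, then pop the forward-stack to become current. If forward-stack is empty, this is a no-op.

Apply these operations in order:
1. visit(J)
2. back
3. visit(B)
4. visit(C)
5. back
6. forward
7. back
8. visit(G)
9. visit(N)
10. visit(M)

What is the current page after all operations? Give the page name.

Answer: M

Derivation:
After 1 (visit(J)): cur=J back=1 fwd=0
After 2 (back): cur=HOME back=0 fwd=1
After 3 (visit(B)): cur=B back=1 fwd=0
After 4 (visit(C)): cur=C back=2 fwd=0
After 5 (back): cur=B back=1 fwd=1
After 6 (forward): cur=C back=2 fwd=0
After 7 (back): cur=B back=1 fwd=1
After 8 (visit(G)): cur=G back=2 fwd=0
After 9 (visit(N)): cur=N back=3 fwd=0
After 10 (visit(M)): cur=M back=4 fwd=0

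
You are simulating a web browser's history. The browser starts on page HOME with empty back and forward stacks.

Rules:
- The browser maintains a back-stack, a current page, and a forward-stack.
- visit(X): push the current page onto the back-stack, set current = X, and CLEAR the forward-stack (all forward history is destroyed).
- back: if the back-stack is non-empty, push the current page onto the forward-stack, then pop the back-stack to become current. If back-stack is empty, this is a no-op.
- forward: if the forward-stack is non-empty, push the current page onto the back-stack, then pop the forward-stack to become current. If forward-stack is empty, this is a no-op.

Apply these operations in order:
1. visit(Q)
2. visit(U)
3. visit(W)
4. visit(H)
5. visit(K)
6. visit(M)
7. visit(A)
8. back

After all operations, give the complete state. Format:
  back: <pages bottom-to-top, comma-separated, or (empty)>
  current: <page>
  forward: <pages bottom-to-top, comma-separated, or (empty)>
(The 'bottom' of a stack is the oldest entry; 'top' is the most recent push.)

After 1 (visit(Q)): cur=Q back=1 fwd=0
After 2 (visit(U)): cur=U back=2 fwd=0
After 3 (visit(W)): cur=W back=3 fwd=0
After 4 (visit(H)): cur=H back=4 fwd=0
After 5 (visit(K)): cur=K back=5 fwd=0
After 6 (visit(M)): cur=M back=6 fwd=0
After 7 (visit(A)): cur=A back=7 fwd=0
After 8 (back): cur=M back=6 fwd=1

Answer: back: HOME,Q,U,W,H,K
current: M
forward: A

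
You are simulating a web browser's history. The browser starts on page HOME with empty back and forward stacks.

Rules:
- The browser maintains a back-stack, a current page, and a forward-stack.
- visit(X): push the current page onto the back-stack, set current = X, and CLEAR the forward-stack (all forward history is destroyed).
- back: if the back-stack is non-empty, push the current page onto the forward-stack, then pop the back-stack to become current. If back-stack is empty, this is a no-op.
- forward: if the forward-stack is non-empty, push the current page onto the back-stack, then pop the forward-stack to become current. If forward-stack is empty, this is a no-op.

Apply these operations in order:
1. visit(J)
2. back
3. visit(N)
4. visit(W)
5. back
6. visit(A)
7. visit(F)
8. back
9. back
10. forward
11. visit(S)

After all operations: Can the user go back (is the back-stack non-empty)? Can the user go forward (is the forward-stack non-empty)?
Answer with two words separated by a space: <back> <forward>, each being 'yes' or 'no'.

After 1 (visit(J)): cur=J back=1 fwd=0
After 2 (back): cur=HOME back=0 fwd=1
After 3 (visit(N)): cur=N back=1 fwd=0
After 4 (visit(W)): cur=W back=2 fwd=0
After 5 (back): cur=N back=1 fwd=1
After 6 (visit(A)): cur=A back=2 fwd=0
After 7 (visit(F)): cur=F back=3 fwd=0
After 8 (back): cur=A back=2 fwd=1
After 9 (back): cur=N back=1 fwd=2
After 10 (forward): cur=A back=2 fwd=1
After 11 (visit(S)): cur=S back=3 fwd=0

Answer: yes no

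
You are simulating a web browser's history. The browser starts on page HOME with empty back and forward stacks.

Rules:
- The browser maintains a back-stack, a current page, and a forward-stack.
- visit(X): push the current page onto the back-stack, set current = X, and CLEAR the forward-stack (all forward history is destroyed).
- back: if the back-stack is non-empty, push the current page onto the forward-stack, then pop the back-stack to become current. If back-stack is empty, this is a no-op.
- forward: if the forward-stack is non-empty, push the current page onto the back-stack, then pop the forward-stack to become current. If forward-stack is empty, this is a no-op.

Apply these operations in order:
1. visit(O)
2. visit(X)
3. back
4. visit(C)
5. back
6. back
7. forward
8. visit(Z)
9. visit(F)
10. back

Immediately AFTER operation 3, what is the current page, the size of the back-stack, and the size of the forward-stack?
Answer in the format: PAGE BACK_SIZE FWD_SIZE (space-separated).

After 1 (visit(O)): cur=O back=1 fwd=0
After 2 (visit(X)): cur=X back=2 fwd=0
After 3 (back): cur=O back=1 fwd=1

O 1 1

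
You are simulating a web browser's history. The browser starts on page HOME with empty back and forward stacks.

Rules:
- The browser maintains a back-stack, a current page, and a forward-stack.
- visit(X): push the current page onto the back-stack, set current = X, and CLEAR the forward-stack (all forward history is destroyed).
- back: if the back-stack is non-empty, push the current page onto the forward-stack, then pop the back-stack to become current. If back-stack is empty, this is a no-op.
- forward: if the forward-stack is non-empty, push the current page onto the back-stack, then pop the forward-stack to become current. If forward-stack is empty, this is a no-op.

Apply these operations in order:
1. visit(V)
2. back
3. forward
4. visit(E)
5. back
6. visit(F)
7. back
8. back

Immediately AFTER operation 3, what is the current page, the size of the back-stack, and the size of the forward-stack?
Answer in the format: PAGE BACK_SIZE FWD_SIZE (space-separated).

After 1 (visit(V)): cur=V back=1 fwd=0
After 2 (back): cur=HOME back=0 fwd=1
After 3 (forward): cur=V back=1 fwd=0

V 1 0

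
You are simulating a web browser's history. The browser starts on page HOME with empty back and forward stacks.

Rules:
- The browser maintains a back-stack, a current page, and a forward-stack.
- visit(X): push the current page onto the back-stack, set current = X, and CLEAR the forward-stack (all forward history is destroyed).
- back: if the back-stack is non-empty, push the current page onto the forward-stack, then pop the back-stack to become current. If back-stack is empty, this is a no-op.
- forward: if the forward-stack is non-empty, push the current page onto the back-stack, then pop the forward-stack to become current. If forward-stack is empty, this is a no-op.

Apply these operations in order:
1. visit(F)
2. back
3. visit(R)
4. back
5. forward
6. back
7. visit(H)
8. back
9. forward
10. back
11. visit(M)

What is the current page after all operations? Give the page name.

After 1 (visit(F)): cur=F back=1 fwd=0
After 2 (back): cur=HOME back=0 fwd=1
After 3 (visit(R)): cur=R back=1 fwd=0
After 4 (back): cur=HOME back=0 fwd=1
After 5 (forward): cur=R back=1 fwd=0
After 6 (back): cur=HOME back=0 fwd=1
After 7 (visit(H)): cur=H back=1 fwd=0
After 8 (back): cur=HOME back=0 fwd=1
After 9 (forward): cur=H back=1 fwd=0
After 10 (back): cur=HOME back=0 fwd=1
After 11 (visit(M)): cur=M back=1 fwd=0

Answer: M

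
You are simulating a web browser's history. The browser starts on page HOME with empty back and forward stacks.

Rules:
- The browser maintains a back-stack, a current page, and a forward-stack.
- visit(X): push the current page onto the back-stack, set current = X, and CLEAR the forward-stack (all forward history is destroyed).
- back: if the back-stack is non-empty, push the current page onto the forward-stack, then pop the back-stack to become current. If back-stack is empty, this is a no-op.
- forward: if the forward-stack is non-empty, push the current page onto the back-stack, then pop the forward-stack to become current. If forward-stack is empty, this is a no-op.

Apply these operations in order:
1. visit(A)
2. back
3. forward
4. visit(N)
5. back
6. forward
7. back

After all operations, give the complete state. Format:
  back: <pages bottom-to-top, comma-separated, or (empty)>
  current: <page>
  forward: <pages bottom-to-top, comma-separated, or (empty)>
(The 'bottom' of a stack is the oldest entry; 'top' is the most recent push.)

Answer: back: HOME
current: A
forward: N

Derivation:
After 1 (visit(A)): cur=A back=1 fwd=0
After 2 (back): cur=HOME back=0 fwd=1
After 3 (forward): cur=A back=1 fwd=0
After 4 (visit(N)): cur=N back=2 fwd=0
After 5 (back): cur=A back=1 fwd=1
After 6 (forward): cur=N back=2 fwd=0
After 7 (back): cur=A back=1 fwd=1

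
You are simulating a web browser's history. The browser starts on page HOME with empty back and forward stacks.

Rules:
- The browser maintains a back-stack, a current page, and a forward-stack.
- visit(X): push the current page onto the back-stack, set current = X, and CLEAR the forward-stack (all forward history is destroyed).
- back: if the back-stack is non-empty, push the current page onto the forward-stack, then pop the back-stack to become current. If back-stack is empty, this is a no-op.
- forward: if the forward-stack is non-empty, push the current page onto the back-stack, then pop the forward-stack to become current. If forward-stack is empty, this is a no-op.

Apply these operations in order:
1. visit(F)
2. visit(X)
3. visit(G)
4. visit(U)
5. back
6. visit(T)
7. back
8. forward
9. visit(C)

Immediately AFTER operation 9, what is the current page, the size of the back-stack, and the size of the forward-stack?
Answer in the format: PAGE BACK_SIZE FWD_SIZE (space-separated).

After 1 (visit(F)): cur=F back=1 fwd=0
After 2 (visit(X)): cur=X back=2 fwd=0
After 3 (visit(G)): cur=G back=3 fwd=0
After 4 (visit(U)): cur=U back=4 fwd=0
After 5 (back): cur=G back=3 fwd=1
After 6 (visit(T)): cur=T back=4 fwd=0
After 7 (back): cur=G back=3 fwd=1
After 8 (forward): cur=T back=4 fwd=0
After 9 (visit(C)): cur=C back=5 fwd=0

C 5 0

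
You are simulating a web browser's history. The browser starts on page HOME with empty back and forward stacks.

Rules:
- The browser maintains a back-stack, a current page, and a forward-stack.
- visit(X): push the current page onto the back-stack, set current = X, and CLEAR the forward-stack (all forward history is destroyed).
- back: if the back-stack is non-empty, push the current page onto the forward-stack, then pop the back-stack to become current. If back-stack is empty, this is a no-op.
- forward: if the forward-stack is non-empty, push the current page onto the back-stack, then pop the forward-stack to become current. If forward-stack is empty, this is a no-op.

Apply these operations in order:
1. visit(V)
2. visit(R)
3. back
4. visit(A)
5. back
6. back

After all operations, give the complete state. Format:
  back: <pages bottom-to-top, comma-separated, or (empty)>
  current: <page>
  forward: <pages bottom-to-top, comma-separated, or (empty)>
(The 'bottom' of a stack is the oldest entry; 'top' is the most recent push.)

Answer: back: (empty)
current: HOME
forward: A,V

Derivation:
After 1 (visit(V)): cur=V back=1 fwd=0
After 2 (visit(R)): cur=R back=2 fwd=0
After 3 (back): cur=V back=1 fwd=1
After 4 (visit(A)): cur=A back=2 fwd=0
After 5 (back): cur=V back=1 fwd=1
After 6 (back): cur=HOME back=0 fwd=2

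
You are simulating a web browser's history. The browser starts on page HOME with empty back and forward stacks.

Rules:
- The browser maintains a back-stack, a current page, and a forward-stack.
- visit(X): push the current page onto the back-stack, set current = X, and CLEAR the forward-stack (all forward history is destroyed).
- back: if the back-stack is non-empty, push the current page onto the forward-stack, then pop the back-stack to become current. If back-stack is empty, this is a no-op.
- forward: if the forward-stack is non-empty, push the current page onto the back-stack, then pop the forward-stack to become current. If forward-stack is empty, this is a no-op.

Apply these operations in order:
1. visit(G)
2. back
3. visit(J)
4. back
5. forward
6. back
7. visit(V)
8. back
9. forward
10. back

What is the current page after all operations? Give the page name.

Answer: HOME

Derivation:
After 1 (visit(G)): cur=G back=1 fwd=0
After 2 (back): cur=HOME back=0 fwd=1
After 3 (visit(J)): cur=J back=1 fwd=0
After 4 (back): cur=HOME back=0 fwd=1
After 5 (forward): cur=J back=1 fwd=0
After 6 (back): cur=HOME back=0 fwd=1
After 7 (visit(V)): cur=V back=1 fwd=0
After 8 (back): cur=HOME back=0 fwd=1
After 9 (forward): cur=V back=1 fwd=0
After 10 (back): cur=HOME back=0 fwd=1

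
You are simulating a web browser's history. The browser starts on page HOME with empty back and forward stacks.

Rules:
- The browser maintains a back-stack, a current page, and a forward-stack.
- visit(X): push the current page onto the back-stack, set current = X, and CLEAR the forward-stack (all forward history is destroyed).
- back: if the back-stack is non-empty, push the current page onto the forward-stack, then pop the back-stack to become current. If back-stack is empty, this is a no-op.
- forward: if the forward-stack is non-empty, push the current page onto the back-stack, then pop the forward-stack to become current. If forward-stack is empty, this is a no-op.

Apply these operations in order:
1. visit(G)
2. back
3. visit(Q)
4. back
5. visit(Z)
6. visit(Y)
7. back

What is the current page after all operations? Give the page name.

After 1 (visit(G)): cur=G back=1 fwd=0
After 2 (back): cur=HOME back=0 fwd=1
After 3 (visit(Q)): cur=Q back=1 fwd=0
After 4 (back): cur=HOME back=0 fwd=1
After 5 (visit(Z)): cur=Z back=1 fwd=0
After 6 (visit(Y)): cur=Y back=2 fwd=0
After 7 (back): cur=Z back=1 fwd=1

Answer: Z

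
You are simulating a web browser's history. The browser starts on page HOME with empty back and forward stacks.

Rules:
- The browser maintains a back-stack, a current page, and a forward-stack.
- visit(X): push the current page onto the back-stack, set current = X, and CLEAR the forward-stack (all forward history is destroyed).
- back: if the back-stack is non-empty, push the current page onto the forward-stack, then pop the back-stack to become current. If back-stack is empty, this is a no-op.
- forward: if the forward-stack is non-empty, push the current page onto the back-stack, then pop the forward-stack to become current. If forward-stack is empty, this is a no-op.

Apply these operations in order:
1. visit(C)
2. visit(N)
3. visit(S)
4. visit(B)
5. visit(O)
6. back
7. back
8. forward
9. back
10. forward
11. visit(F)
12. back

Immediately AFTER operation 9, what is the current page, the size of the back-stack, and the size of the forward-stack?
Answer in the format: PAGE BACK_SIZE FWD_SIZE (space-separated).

After 1 (visit(C)): cur=C back=1 fwd=0
After 2 (visit(N)): cur=N back=2 fwd=0
After 3 (visit(S)): cur=S back=3 fwd=0
After 4 (visit(B)): cur=B back=4 fwd=0
After 5 (visit(O)): cur=O back=5 fwd=0
After 6 (back): cur=B back=4 fwd=1
After 7 (back): cur=S back=3 fwd=2
After 8 (forward): cur=B back=4 fwd=1
After 9 (back): cur=S back=3 fwd=2

S 3 2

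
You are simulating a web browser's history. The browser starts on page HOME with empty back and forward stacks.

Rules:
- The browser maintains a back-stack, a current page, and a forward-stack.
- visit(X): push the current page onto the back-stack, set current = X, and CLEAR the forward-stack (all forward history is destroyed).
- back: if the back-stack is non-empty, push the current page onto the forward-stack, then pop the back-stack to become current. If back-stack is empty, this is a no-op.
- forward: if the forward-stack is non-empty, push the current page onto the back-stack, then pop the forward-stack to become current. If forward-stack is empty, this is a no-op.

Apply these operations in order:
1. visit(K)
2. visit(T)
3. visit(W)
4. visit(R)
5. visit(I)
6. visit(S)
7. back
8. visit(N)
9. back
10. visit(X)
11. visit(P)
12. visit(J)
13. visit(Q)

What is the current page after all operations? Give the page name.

After 1 (visit(K)): cur=K back=1 fwd=0
After 2 (visit(T)): cur=T back=2 fwd=0
After 3 (visit(W)): cur=W back=3 fwd=0
After 4 (visit(R)): cur=R back=4 fwd=0
After 5 (visit(I)): cur=I back=5 fwd=0
After 6 (visit(S)): cur=S back=6 fwd=0
After 7 (back): cur=I back=5 fwd=1
After 8 (visit(N)): cur=N back=6 fwd=0
After 9 (back): cur=I back=5 fwd=1
After 10 (visit(X)): cur=X back=6 fwd=0
After 11 (visit(P)): cur=P back=7 fwd=0
After 12 (visit(J)): cur=J back=8 fwd=0
After 13 (visit(Q)): cur=Q back=9 fwd=0

Answer: Q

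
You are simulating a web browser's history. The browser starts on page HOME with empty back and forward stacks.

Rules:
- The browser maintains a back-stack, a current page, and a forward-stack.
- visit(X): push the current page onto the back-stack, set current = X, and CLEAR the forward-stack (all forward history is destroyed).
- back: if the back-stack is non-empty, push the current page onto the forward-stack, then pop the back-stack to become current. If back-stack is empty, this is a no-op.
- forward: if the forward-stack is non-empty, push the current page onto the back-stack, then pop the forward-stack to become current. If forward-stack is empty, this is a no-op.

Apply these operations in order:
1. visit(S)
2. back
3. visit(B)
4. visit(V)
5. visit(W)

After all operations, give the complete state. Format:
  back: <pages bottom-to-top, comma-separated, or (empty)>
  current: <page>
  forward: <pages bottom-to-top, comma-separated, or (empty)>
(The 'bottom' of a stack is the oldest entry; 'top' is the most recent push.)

After 1 (visit(S)): cur=S back=1 fwd=0
After 2 (back): cur=HOME back=0 fwd=1
After 3 (visit(B)): cur=B back=1 fwd=0
After 4 (visit(V)): cur=V back=2 fwd=0
After 5 (visit(W)): cur=W back=3 fwd=0

Answer: back: HOME,B,V
current: W
forward: (empty)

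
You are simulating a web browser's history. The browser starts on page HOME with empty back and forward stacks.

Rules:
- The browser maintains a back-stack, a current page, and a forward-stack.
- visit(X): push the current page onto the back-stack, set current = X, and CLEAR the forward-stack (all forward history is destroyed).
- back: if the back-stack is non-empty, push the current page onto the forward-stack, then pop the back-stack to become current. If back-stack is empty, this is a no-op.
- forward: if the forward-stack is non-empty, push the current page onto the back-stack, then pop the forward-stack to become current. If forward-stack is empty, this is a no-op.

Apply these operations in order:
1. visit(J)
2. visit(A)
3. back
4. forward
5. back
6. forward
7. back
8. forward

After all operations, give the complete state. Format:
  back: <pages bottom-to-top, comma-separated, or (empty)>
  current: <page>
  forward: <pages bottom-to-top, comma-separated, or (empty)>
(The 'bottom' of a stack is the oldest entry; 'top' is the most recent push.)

Answer: back: HOME,J
current: A
forward: (empty)

Derivation:
After 1 (visit(J)): cur=J back=1 fwd=0
After 2 (visit(A)): cur=A back=2 fwd=0
After 3 (back): cur=J back=1 fwd=1
After 4 (forward): cur=A back=2 fwd=0
After 5 (back): cur=J back=1 fwd=1
After 6 (forward): cur=A back=2 fwd=0
After 7 (back): cur=J back=1 fwd=1
After 8 (forward): cur=A back=2 fwd=0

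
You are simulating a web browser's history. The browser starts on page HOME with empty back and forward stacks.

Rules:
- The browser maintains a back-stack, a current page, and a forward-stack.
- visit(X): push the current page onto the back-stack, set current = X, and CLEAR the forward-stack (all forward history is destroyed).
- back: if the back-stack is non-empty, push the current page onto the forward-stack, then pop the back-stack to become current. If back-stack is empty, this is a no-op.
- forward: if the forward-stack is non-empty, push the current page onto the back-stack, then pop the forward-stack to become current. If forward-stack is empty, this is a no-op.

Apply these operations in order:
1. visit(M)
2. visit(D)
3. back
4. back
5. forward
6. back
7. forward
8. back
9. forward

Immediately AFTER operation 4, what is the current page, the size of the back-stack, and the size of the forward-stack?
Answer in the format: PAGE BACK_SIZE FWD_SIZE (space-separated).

After 1 (visit(M)): cur=M back=1 fwd=0
After 2 (visit(D)): cur=D back=2 fwd=0
After 3 (back): cur=M back=1 fwd=1
After 4 (back): cur=HOME back=0 fwd=2

HOME 0 2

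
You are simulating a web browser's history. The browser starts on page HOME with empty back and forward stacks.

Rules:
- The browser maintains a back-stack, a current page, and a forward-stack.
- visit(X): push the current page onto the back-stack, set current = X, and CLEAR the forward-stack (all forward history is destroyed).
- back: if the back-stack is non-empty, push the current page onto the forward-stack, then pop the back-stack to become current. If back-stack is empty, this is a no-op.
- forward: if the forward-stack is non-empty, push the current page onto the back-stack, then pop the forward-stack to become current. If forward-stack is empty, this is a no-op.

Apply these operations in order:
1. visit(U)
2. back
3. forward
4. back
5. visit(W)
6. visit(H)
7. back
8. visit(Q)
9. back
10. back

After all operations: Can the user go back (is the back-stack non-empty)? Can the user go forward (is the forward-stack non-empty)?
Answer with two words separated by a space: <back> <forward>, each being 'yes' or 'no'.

Answer: no yes

Derivation:
After 1 (visit(U)): cur=U back=1 fwd=0
After 2 (back): cur=HOME back=0 fwd=1
After 3 (forward): cur=U back=1 fwd=0
After 4 (back): cur=HOME back=0 fwd=1
After 5 (visit(W)): cur=W back=1 fwd=0
After 6 (visit(H)): cur=H back=2 fwd=0
After 7 (back): cur=W back=1 fwd=1
After 8 (visit(Q)): cur=Q back=2 fwd=0
After 9 (back): cur=W back=1 fwd=1
After 10 (back): cur=HOME back=0 fwd=2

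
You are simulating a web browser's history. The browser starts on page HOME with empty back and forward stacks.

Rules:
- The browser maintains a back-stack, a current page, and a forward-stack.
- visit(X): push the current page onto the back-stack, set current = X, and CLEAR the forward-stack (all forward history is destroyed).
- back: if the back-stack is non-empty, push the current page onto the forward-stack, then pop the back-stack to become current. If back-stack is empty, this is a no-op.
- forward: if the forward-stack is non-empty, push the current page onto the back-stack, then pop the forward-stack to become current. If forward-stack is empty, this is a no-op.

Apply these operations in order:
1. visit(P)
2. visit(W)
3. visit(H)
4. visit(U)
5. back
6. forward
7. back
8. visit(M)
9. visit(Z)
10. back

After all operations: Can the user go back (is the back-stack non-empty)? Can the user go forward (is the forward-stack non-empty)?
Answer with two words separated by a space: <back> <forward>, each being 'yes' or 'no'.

After 1 (visit(P)): cur=P back=1 fwd=0
After 2 (visit(W)): cur=W back=2 fwd=0
After 3 (visit(H)): cur=H back=3 fwd=0
After 4 (visit(U)): cur=U back=4 fwd=0
After 5 (back): cur=H back=3 fwd=1
After 6 (forward): cur=U back=4 fwd=0
After 7 (back): cur=H back=3 fwd=1
After 8 (visit(M)): cur=M back=4 fwd=0
After 9 (visit(Z)): cur=Z back=5 fwd=0
After 10 (back): cur=M back=4 fwd=1

Answer: yes yes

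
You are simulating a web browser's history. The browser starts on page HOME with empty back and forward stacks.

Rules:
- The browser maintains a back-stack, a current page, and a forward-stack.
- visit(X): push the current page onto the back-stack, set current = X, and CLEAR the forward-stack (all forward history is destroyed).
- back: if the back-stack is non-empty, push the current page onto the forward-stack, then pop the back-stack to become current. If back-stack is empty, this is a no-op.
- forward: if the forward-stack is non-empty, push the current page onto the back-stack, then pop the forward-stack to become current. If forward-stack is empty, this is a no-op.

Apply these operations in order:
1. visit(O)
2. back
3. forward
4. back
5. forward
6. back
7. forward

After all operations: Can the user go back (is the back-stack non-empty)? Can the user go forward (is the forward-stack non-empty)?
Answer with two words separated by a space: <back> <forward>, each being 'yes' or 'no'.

Answer: yes no

Derivation:
After 1 (visit(O)): cur=O back=1 fwd=0
After 2 (back): cur=HOME back=0 fwd=1
After 3 (forward): cur=O back=1 fwd=0
After 4 (back): cur=HOME back=0 fwd=1
After 5 (forward): cur=O back=1 fwd=0
After 6 (back): cur=HOME back=0 fwd=1
After 7 (forward): cur=O back=1 fwd=0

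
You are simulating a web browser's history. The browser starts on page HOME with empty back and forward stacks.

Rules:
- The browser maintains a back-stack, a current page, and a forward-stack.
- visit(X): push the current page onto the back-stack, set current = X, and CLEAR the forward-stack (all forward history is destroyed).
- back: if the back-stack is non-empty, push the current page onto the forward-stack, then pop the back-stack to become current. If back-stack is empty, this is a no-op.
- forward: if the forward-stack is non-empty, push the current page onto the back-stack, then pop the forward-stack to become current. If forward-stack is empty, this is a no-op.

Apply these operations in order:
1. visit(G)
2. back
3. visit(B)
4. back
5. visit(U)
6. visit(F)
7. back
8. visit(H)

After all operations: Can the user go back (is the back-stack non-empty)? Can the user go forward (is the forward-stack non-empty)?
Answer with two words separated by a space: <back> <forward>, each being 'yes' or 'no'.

Answer: yes no

Derivation:
After 1 (visit(G)): cur=G back=1 fwd=0
After 2 (back): cur=HOME back=0 fwd=1
After 3 (visit(B)): cur=B back=1 fwd=0
After 4 (back): cur=HOME back=0 fwd=1
After 5 (visit(U)): cur=U back=1 fwd=0
After 6 (visit(F)): cur=F back=2 fwd=0
After 7 (back): cur=U back=1 fwd=1
After 8 (visit(H)): cur=H back=2 fwd=0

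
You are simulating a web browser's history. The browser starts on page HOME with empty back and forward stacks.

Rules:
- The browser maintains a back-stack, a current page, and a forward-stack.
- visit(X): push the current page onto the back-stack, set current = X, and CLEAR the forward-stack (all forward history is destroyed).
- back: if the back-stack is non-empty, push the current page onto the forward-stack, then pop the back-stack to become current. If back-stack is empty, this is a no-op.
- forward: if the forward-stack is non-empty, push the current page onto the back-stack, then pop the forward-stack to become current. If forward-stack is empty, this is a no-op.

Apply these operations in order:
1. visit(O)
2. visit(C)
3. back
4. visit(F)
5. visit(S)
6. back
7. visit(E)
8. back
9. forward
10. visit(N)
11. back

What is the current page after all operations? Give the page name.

After 1 (visit(O)): cur=O back=1 fwd=0
After 2 (visit(C)): cur=C back=2 fwd=0
After 3 (back): cur=O back=1 fwd=1
After 4 (visit(F)): cur=F back=2 fwd=0
After 5 (visit(S)): cur=S back=3 fwd=0
After 6 (back): cur=F back=2 fwd=1
After 7 (visit(E)): cur=E back=3 fwd=0
After 8 (back): cur=F back=2 fwd=1
After 9 (forward): cur=E back=3 fwd=0
After 10 (visit(N)): cur=N back=4 fwd=0
After 11 (back): cur=E back=3 fwd=1

Answer: E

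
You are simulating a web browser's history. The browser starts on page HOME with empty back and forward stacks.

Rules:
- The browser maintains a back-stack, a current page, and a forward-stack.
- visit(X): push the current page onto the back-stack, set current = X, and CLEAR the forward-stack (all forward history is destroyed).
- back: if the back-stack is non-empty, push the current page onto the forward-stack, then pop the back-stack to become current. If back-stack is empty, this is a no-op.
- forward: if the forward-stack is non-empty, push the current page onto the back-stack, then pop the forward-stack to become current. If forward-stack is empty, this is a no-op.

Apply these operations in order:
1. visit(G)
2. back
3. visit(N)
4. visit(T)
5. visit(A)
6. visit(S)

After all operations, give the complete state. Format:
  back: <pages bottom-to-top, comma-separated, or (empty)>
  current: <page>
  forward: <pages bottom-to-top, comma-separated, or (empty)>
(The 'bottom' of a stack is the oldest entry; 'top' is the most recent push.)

Answer: back: HOME,N,T,A
current: S
forward: (empty)

Derivation:
After 1 (visit(G)): cur=G back=1 fwd=0
After 2 (back): cur=HOME back=0 fwd=1
After 3 (visit(N)): cur=N back=1 fwd=0
After 4 (visit(T)): cur=T back=2 fwd=0
After 5 (visit(A)): cur=A back=3 fwd=0
After 6 (visit(S)): cur=S back=4 fwd=0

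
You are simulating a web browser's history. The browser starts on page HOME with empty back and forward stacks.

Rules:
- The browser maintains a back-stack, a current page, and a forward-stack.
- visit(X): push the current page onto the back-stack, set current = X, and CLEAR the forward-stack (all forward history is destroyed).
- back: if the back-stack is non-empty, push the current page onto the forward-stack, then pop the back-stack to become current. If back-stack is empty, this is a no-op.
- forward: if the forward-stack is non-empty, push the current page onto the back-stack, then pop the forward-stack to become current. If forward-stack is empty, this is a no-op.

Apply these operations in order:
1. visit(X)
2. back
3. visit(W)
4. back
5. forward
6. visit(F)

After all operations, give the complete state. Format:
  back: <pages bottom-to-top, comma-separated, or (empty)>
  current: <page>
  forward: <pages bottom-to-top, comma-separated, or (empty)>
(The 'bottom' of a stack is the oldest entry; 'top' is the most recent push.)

Answer: back: HOME,W
current: F
forward: (empty)

Derivation:
After 1 (visit(X)): cur=X back=1 fwd=0
After 2 (back): cur=HOME back=0 fwd=1
After 3 (visit(W)): cur=W back=1 fwd=0
After 4 (back): cur=HOME back=0 fwd=1
After 5 (forward): cur=W back=1 fwd=0
After 6 (visit(F)): cur=F back=2 fwd=0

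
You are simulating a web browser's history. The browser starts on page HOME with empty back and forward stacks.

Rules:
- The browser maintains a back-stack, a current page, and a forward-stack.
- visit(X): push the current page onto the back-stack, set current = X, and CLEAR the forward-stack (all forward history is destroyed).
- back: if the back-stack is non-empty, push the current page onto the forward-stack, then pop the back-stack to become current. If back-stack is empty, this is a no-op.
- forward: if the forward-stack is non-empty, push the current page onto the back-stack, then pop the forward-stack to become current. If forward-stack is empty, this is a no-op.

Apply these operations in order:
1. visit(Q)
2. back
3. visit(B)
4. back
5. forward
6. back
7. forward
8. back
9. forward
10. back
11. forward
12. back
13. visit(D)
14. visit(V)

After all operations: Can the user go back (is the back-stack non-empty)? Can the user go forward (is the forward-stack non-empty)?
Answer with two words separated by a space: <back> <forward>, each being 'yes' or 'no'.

After 1 (visit(Q)): cur=Q back=1 fwd=0
After 2 (back): cur=HOME back=0 fwd=1
After 3 (visit(B)): cur=B back=1 fwd=0
After 4 (back): cur=HOME back=0 fwd=1
After 5 (forward): cur=B back=1 fwd=0
After 6 (back): cur=HOME back=0 fwd=1
After 7 (forward): cur=B back=1 fwd=0
After 8 (back): cur=HOME back=0 fwd=1
After 9 (forward): cur=B back=1 fwd=0
After 10 (back): cur=HOME back=0 fwd=1
After 11 (forward): cur=B back=1 fwd=0
After 12 (back): cur=HOME back=0 fwd=1
After 13 (visit(D)): cur=D back=1 fwd=0
After 14 (visit(V)): cur=V back=2 fwd=0

Answer: yes no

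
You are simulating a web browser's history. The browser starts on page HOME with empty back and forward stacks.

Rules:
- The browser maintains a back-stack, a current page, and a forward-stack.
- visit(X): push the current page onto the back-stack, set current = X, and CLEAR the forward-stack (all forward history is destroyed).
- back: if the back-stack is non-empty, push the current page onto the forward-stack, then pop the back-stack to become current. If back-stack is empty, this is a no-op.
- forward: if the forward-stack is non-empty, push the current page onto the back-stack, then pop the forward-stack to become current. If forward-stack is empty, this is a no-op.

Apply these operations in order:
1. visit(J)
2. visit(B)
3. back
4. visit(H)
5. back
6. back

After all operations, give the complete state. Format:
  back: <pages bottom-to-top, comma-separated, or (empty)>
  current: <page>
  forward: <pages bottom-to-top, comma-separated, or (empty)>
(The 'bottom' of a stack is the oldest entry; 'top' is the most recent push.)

Answer: back: (empty)
current: HOME
forward: H,J

Derivation:
After 1 (visit(J)): cur=J back=1 fwd=0
After 2 (visit(B)): cur=B back=2 fwd=0
After 3 (back): cur=J back=1 fwd=1
After 4 (visit(H)): cur=H back=2 fwd=0
After 5 (back): cur=J back=1 fwd=1
After 6 (back): cur=HOME back=0 fwd=2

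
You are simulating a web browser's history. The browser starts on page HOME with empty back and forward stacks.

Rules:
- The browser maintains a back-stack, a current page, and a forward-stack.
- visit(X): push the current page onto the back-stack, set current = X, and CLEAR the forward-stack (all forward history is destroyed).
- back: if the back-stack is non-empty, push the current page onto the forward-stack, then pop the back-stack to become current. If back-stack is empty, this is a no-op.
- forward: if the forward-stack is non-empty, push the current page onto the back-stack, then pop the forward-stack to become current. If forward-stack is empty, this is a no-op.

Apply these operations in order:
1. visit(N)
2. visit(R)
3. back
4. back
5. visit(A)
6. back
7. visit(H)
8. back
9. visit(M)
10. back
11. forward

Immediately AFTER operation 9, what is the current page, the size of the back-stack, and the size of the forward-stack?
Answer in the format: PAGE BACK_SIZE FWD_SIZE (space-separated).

After 1 (visit(N)): cur=N back=1 fwd=0
After 2 (visit(R)): cur=R back=2 fwd=0
After 3 (back): cur=N back=1 fwd=1
After 4 (back): cur=HOME back=0 fwd=2
After 5 (visit(A)): cur=A back=1 fwd=0
After 6 (back): cur=HOME back=0 fwd=1
After 7 (visit(H)): cur=H back=1 fwd=0
After 8 (back): cur=HOME back=0 fwd=1
After 9 (visit(M)): cur=M back=1 fwd=0

M 1 0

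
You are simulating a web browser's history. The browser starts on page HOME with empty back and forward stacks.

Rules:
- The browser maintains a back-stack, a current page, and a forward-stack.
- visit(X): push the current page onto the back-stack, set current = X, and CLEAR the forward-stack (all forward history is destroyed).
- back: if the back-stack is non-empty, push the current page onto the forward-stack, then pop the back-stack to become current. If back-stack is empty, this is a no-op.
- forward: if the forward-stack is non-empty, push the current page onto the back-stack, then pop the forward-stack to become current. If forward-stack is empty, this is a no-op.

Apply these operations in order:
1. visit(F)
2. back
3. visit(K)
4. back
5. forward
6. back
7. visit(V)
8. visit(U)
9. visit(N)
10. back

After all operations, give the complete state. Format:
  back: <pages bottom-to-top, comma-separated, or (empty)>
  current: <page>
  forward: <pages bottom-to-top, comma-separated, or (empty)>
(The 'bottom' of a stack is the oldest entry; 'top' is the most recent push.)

Answer: back: HOME,V
current: U
forward: N

Derivation:
After 1 (visit(F)): cur=F back=1 fwd=0
After 2 (back): cur=HOME back=0 fwd=1
After 3 (visit(K)): cur=K back=1 fwd=0
After 4 (back): cur=HOME back=0 fwd=1
After 5 (forward): cur=K back=1 fwd=0
After 6 (back): cur=HOME back=0 fwd=1
After 7 (visit(V)): cur=V back=1 fwd=0
After 8 (visit(U)): cur=U back=2 fwd=0
After 9 (visit(N)): cur=N back=3 fwd=0
After 10 (back): cur=U back=2 fwd=1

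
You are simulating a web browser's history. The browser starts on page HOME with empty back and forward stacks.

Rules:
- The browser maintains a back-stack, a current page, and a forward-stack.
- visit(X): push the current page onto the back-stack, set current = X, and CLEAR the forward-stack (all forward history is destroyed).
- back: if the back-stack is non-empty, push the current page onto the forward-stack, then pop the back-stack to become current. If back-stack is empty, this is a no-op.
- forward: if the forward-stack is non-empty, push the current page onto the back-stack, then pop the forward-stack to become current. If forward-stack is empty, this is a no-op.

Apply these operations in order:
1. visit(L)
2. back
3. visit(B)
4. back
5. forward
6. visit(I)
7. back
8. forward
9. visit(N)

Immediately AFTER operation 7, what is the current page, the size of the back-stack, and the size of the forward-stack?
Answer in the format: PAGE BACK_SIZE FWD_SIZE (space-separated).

After 1 (visit(L)): cur=L back=1 fwd=0
After 2 (back): cur=HOME back=0 fwd=1
After 3 (visit(B)): cur=B back=1 fwd=0
After 4 (back): cur=HOME back=0 fwd=1
After 5 (forward): cur=B back=1 fwd=0
After 6 (visit(I)): cur=I back=2 fwd=0
After 7 (back): cur=B back=1 fwd=1

B 1 1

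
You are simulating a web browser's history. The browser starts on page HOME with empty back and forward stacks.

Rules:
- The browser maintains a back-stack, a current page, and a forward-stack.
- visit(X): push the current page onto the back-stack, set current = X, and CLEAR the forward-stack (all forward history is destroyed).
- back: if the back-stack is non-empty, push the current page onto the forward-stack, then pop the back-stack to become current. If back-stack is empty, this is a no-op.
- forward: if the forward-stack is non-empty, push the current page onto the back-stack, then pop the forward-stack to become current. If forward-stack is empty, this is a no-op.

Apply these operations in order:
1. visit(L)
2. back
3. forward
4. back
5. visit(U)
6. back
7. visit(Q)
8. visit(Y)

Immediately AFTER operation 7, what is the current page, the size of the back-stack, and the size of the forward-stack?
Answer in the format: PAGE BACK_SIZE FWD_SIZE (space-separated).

After 1 (visit(L)): cur=L back=1 fwd=0
After 2 (back): cur=HOME back=0 fwd=1
After 3 (forward): cur=L back=1 fwd=0
After 4 (back): cur=HOME back=0 fwd=1
After 5 (visit(U)): cur=U back=1 fwd=0
After 6 (back): cur=HOME back=0 fwd=1
After 7 (visit(Q)): cur=Q back=1 fwd=0

Q 1 0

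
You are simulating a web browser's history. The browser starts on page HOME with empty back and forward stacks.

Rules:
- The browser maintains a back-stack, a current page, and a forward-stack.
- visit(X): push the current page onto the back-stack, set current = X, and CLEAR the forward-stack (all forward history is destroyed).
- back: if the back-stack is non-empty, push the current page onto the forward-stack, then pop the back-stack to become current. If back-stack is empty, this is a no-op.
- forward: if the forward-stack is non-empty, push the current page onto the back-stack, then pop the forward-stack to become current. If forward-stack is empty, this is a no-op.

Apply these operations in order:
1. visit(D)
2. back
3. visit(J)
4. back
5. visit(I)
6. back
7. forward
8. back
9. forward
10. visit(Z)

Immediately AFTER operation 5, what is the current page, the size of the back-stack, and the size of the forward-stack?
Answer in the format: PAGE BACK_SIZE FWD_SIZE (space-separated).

After 1 (visit(D)): cur=D back=1 fwd=0
After 2 (back): cur=HOME back=0 fwd=1
After 3 (visit(J)): cur=J back=1 fwd=0
After 4 (back): cur=HOME back=0 fwd=1
After 5 (visit(I)): cur=I back=1 fwd=0

I 1 0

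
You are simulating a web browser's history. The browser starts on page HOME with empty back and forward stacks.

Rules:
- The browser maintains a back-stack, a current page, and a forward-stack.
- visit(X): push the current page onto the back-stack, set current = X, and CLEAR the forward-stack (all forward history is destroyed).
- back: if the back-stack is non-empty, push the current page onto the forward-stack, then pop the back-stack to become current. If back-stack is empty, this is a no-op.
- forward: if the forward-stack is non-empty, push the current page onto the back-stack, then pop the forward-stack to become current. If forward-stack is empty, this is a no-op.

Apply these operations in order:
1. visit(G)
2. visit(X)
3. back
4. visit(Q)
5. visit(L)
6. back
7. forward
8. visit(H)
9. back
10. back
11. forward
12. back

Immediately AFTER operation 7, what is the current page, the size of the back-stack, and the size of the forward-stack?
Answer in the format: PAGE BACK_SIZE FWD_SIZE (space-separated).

After 1 (visit(G)): cur=G back=1 fwd=0
After 2 (visit(X)): cur=X back=2 fwd=0
After 3 (back): cur=G back=1 fwd=1
After 4 (visit(Q)): cur=Q back=2 fwd=0
After 5 (visit(L)): cur=L back=3 fwd=0
After 6 (back): cur=Q back=2 fwd=1
After 7 (forward): cur=L back=3 fwd=0

L 3 0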